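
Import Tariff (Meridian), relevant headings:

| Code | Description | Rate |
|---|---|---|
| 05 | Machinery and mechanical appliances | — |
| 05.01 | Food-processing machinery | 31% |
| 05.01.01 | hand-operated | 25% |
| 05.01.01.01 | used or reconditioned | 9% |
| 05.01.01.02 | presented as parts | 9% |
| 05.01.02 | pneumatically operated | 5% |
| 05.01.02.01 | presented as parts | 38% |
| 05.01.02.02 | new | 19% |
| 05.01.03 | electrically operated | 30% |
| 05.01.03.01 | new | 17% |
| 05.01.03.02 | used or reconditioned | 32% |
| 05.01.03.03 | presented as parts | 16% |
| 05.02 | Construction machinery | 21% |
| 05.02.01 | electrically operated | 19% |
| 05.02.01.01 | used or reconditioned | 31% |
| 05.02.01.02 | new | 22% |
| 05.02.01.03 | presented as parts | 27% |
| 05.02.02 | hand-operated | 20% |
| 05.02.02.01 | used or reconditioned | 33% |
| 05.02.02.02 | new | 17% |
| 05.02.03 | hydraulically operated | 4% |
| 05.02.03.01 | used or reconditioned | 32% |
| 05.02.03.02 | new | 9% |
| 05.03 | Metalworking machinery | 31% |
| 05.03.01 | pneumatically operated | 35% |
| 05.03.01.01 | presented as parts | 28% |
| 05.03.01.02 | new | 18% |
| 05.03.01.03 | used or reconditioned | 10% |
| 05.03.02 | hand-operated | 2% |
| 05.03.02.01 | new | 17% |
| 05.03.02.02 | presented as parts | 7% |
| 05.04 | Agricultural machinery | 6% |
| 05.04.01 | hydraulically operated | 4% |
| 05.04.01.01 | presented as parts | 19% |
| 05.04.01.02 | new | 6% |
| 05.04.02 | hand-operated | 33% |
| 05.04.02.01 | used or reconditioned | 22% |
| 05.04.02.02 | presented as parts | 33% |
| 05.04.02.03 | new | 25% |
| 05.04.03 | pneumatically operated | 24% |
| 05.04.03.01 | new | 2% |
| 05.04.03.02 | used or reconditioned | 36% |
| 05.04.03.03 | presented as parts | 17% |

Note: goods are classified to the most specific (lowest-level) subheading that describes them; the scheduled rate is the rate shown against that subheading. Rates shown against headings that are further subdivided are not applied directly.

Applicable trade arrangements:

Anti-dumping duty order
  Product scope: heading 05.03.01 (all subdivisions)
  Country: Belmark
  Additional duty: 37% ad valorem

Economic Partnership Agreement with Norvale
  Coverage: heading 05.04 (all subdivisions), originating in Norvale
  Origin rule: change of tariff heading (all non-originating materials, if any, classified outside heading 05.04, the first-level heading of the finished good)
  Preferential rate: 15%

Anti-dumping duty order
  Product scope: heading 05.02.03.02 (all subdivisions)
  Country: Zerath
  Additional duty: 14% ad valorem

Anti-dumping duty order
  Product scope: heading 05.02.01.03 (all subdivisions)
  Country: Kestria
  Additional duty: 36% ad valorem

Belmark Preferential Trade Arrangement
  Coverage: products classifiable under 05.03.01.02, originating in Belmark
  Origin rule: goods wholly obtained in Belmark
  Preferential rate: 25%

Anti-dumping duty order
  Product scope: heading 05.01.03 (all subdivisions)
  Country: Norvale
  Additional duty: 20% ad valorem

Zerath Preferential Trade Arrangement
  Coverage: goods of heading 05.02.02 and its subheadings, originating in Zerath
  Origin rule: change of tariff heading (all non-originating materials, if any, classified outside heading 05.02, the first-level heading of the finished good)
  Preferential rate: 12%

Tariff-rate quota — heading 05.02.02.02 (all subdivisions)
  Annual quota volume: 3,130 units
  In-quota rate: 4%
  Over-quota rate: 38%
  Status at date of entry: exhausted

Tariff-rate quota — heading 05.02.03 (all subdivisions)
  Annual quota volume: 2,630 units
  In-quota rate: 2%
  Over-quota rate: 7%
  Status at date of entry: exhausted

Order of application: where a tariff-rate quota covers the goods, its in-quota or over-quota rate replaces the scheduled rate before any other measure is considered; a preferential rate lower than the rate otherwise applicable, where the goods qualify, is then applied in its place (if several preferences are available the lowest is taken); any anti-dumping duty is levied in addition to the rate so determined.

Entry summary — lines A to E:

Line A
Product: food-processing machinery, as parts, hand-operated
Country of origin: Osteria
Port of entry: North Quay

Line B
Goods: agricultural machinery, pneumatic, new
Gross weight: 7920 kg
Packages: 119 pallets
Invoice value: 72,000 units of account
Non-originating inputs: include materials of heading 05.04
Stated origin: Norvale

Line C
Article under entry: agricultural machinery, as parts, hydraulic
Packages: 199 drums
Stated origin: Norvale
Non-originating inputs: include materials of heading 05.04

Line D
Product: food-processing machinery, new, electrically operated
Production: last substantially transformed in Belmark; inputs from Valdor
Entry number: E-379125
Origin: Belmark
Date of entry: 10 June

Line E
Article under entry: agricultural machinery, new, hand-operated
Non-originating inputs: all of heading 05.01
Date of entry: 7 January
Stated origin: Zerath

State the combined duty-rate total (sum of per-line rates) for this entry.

72%

Line A: food-processing → 05.01; hand-operated → 05.01.01; as parts → 05.01.01.02. Scheduled 9%. No special measure applies. → 9%.
Line B: agricultural → 05.04; pneumatic → 05.04.03; new → 05.04.03.01. Scheduled 2%. Norvale agreement on 05.04: CTH not met. → 2%.
Line C: agricultural → 05.04; hydraulic → 05.04.01; as parts → 05.04.01.01. Scheduled 19%. Norvale agreement on 05.04: CTH not met. → 19%.
Line D: food-processing → 05.01; electrically operated → 05.01.03; new → 05.01.03.01. Scheduled 17%. Belmark agreement on 05.03.01.02: 05.01.03.01 not covered. → 17%.
Line E: agricultural → 05.04; hand-operated → 05.04.02; new → 05.04.02.03. Scheduled 25%. Zerath agreement on 05.02.02: 05.04.02.03 not covered. → 25%.
Sum: 9% + 2% + 19% + 17% + 25% = 72%.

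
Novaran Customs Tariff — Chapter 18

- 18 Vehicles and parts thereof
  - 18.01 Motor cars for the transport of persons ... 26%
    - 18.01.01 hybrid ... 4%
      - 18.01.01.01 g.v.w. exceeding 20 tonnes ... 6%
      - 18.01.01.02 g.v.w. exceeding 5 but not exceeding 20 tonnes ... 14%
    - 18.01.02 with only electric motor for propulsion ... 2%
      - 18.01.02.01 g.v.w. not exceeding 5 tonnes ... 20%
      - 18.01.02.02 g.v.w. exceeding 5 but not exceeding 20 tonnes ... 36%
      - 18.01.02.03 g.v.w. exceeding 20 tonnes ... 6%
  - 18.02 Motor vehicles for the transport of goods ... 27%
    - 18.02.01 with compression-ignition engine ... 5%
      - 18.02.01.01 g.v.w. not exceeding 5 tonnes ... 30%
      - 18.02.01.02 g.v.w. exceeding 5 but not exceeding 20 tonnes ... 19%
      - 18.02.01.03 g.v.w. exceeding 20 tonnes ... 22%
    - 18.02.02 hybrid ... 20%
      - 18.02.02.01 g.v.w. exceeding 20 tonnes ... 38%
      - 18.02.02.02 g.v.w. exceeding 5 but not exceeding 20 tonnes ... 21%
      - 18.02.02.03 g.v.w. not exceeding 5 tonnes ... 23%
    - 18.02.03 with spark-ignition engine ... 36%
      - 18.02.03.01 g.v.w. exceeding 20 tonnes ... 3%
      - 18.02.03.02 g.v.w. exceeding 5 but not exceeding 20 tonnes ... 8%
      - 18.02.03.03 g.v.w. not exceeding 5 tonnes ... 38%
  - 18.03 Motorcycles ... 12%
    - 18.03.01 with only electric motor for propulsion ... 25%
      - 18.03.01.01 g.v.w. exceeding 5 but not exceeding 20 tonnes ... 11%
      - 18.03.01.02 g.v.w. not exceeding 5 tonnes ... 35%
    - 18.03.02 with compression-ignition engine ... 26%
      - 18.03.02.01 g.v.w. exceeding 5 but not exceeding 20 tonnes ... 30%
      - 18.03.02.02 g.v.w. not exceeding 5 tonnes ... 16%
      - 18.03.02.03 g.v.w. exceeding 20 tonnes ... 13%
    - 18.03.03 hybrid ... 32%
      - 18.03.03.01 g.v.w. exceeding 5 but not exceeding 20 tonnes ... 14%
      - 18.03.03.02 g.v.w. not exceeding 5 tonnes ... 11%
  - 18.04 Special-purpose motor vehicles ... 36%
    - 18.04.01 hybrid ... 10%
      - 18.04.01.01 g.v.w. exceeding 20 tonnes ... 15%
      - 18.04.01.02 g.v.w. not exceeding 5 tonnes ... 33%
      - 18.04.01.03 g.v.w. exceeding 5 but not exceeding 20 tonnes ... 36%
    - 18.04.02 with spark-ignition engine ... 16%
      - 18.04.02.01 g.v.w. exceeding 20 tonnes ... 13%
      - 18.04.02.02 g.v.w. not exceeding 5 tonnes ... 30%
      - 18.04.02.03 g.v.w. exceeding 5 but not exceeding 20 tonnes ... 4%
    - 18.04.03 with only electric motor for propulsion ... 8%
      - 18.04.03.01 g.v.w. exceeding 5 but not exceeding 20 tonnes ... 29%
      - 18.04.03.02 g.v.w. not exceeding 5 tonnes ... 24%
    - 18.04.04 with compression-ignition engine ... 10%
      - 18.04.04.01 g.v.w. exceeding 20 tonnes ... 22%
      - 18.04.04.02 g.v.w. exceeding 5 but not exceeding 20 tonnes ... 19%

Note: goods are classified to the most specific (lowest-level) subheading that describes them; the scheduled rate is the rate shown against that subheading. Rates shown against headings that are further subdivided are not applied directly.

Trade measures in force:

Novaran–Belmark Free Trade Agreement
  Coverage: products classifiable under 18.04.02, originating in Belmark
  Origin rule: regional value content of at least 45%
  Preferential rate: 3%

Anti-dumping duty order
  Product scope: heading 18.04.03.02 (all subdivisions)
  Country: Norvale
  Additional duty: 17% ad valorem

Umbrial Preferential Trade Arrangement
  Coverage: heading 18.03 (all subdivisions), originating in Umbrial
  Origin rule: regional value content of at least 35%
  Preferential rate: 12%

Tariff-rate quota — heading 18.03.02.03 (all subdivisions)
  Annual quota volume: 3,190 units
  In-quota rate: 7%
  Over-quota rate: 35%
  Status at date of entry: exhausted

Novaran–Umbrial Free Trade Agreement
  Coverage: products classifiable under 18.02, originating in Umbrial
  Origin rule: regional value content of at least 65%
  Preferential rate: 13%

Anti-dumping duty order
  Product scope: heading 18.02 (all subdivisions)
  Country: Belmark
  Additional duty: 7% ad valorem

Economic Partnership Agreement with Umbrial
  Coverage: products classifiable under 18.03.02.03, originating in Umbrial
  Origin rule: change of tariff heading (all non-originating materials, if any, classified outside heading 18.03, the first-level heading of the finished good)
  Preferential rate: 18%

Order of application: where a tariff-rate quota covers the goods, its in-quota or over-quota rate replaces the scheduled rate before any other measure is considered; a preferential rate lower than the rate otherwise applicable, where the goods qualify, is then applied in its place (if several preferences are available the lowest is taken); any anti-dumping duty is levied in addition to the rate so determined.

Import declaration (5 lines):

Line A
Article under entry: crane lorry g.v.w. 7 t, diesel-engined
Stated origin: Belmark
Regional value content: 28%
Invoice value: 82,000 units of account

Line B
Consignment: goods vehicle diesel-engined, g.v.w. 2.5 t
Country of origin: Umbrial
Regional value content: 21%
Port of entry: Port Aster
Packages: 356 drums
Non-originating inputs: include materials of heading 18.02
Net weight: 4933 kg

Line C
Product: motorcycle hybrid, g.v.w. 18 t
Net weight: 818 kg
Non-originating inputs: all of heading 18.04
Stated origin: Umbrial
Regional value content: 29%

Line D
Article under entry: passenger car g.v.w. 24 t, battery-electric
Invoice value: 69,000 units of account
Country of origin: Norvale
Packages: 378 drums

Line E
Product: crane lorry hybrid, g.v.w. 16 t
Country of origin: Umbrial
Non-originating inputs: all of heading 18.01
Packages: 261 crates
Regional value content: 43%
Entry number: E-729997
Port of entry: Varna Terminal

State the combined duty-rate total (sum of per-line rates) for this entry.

105%

Line A: crane lorry → 18.04; diesel-engined → 18.04.04; g.v.w. 7 t → 18.04.04.02. Scheduled 19%. Belmark agreement on 18.04.02: 18.04.04.02 not covered. → 19%.
Line B: goods vehicle → 18.02; diesel-engined → 18.02.01; g.v.w. 2.5 t → 18.02.01.01. Scheduled 30%. Umbrial agreement on 18.03: 18.02.01.01 not covered; Umbrial agreement on 18.02: RVC < 65%; Umbrial agreement on 18.03.02.03: 18.02.01.01 not covered. → 30%.
Line C: motorcycle → 18.03; hybrid → 18.03.03; g.v.w. 18 t → 18.03.03.01. Scheduled 14%. Umbrial agreement on 18.03: RVC < 35%; Umbrial agreement on 18.02: 18.03.03.01 not covered; Umbrial agreement on 18.03.02.03: 18.03.03.01 not covered. → 14%.
Line D: passenger car → 18.01; battery-electric → 18.01.02; g.v.w. 24 t → 18.01.02.03. Scheduled 6%. No special measure applies. → 6%.
Line E: crane lorry → 18.04; hybrid → 18.04.01; g.v.w. 16 t → 18.04.01.03. Scheduled 36%. Umbrial agreement on 18.03: 18.04.01.03 not covered; Umbrial agreement on 18.02: 18.04.01.03 not covered; Umbrial agreement on 18.03.02.03: 18.04.01.03 not covered. → 36%.
Sum: 19% + 30% + 14% + 6% + 36% = 105%.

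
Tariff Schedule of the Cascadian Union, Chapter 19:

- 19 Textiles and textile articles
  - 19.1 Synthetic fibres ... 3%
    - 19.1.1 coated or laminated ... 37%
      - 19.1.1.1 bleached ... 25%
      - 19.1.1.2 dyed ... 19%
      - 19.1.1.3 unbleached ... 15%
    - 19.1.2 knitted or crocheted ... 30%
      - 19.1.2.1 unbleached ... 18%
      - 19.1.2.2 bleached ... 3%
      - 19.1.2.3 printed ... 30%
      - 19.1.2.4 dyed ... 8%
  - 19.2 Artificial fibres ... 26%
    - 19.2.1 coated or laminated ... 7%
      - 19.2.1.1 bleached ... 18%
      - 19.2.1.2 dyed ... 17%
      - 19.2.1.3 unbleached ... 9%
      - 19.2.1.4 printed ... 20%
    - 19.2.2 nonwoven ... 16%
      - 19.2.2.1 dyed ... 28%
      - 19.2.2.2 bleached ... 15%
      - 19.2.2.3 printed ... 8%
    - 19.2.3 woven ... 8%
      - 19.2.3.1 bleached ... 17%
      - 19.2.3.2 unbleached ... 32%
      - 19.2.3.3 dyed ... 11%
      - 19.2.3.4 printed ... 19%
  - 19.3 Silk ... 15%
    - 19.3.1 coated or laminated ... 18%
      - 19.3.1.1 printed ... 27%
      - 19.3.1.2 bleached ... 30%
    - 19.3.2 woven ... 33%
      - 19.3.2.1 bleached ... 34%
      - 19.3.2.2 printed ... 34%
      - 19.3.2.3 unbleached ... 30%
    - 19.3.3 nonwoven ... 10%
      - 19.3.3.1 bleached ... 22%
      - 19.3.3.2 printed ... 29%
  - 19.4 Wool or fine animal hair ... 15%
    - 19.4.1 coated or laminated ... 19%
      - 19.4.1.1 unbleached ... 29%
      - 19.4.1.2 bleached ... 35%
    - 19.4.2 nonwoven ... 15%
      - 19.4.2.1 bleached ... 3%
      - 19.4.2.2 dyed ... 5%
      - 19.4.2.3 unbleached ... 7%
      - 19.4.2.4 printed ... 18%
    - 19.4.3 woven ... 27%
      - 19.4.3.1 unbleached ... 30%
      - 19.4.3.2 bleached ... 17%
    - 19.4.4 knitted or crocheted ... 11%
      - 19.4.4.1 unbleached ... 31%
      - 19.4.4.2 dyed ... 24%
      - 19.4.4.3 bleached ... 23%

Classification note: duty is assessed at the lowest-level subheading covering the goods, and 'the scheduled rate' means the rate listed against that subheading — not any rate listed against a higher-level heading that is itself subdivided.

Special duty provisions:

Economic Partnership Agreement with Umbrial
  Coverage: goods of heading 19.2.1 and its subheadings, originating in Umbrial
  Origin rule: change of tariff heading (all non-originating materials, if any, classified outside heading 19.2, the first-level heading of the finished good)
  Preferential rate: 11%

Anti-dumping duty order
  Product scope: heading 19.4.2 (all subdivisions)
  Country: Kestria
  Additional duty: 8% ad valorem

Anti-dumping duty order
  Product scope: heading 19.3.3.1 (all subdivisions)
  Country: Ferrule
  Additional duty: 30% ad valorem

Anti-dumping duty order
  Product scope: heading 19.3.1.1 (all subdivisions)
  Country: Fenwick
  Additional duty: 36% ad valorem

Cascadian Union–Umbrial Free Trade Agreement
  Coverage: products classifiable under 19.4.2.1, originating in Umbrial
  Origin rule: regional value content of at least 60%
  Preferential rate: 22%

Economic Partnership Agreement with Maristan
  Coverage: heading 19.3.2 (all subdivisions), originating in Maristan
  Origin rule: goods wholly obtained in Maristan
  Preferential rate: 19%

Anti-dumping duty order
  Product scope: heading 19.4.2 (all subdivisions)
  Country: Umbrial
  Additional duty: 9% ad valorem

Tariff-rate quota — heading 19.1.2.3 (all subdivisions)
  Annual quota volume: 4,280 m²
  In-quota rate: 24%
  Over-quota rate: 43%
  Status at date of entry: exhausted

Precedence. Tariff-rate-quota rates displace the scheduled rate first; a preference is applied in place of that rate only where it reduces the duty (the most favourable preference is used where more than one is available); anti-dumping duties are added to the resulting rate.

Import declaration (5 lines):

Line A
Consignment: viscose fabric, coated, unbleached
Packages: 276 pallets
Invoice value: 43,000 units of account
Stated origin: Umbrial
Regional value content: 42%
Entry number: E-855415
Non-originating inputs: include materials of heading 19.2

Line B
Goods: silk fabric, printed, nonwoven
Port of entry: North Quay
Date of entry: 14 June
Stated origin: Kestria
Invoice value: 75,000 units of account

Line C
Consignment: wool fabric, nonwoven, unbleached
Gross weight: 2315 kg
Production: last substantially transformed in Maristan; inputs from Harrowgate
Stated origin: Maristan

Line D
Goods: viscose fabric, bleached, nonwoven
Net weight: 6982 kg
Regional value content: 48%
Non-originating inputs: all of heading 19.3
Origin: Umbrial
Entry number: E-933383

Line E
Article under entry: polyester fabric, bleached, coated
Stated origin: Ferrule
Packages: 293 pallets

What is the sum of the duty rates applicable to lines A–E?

85%

Line A: viscose → 19.2; coated → 19.2.1; unbleached → 19.2.1.3. Scheduled 9%. Umbrial agreement on 19.2.1: CTH not met; Umbrial agreement on 19.4.2.1: 19.2.1.3 not covered. → 9%.
Line B: silk → 19.3; nonwoven → 19.3.3; printed → 19.3.3.2. Scheduled 29%. No special measure applies. → 29%.
Line C: wool → 19.4; nonwoven → 19.4.2; unbleached → 19.4.2.3. Scheduled 7%. Maristan agreement on 19.3.2: 19.4.2.3 not covered. → 7%.
Line D: viscose → 19.2; nonwoven → 19.2.2; bleached → 19.2.2.2. Scheduled 15%. Umbrial agreement on 19.2.1: 19.2.2.2 not covered; Umbrial agreement on 19.4.2.1: 19.2.2.2 not covered. → 15%.
Line E: polyester → 19.1; coated → 19.1.1; bleached → 19.1.1.1. Scheduled 25%. No special measure applies. → 25%.
Sum: 9% + 29% + 7% + 15% + 25% = 85%.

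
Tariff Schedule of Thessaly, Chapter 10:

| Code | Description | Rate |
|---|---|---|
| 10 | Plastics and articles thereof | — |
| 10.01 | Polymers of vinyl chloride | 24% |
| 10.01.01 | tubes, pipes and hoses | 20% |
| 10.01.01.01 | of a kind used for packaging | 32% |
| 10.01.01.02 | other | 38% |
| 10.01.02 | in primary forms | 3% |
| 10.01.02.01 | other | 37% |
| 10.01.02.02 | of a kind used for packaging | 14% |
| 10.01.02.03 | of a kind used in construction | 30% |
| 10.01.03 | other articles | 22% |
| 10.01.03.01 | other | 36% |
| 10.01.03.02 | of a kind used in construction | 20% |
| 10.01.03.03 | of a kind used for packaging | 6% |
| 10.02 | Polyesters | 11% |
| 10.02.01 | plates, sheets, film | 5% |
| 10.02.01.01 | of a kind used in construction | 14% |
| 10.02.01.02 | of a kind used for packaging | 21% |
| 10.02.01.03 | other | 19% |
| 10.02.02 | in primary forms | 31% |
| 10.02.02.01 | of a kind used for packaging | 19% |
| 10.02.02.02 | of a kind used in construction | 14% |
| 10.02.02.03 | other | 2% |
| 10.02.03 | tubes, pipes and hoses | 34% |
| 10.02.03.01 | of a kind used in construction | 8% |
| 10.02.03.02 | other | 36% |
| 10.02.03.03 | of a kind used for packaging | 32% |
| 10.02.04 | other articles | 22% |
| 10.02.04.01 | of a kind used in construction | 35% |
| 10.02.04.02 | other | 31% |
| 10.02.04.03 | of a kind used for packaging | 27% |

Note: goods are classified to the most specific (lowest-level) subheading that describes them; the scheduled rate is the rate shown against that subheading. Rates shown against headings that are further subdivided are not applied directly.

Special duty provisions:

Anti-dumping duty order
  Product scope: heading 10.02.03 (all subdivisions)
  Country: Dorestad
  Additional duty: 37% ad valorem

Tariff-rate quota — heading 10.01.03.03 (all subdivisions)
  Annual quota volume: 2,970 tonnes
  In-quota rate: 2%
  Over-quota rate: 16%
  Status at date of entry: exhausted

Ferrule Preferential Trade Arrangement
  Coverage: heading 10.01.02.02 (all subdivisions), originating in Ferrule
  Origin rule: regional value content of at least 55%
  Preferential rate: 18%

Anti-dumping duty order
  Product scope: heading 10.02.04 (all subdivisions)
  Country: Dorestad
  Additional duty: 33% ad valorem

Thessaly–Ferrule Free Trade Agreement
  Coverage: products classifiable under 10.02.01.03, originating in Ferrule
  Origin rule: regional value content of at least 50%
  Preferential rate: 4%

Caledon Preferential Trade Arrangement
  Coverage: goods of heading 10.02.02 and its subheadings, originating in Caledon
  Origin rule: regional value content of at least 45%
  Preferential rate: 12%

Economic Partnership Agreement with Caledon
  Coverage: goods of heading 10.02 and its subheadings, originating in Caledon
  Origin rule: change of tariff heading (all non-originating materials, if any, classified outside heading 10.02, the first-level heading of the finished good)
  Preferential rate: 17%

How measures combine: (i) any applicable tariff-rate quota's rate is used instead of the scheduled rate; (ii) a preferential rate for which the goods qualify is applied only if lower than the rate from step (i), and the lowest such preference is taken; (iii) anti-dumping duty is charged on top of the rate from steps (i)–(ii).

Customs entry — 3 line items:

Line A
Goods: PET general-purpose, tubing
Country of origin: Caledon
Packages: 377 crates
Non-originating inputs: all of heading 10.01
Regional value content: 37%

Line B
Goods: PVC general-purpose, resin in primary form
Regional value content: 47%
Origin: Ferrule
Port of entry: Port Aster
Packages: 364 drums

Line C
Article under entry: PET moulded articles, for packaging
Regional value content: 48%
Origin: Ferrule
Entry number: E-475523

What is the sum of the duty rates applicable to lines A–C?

81%

Line A: PET → 10.02; tubing → 10.02.03; general-purpose → 10.02.03.02. Scheduled 36%. Caledon agreement on 10.02.02: 10.02.03.02 not covered; Caledon agreement on 10.02: CTH met → 17% available; preferential 17%. → 17%.
Line B: PVC → 10.01; resin in primary form → 10.01.02; general-purpose → 10.01.02.01. Scheduled 37%. Ferrule agreement on 10.01.02.02: 10.01.02.01 not covered; Ferrule agreement on 10.02.01.03: 10.01.02.01 not covered. → 37%.
Line C: PET → 10.02; moulded articles → 10.02.04; for packaging → 10.02.04.03. Scheduled 27%. Ferrule agreement on 10.01.02.02: 10.02.04.03 not covered; Ferrule agreement on 10.02.01.03: 10.02.04.03 not covered. → 27%.
Sum: 17% + 37% + 27% = 81%.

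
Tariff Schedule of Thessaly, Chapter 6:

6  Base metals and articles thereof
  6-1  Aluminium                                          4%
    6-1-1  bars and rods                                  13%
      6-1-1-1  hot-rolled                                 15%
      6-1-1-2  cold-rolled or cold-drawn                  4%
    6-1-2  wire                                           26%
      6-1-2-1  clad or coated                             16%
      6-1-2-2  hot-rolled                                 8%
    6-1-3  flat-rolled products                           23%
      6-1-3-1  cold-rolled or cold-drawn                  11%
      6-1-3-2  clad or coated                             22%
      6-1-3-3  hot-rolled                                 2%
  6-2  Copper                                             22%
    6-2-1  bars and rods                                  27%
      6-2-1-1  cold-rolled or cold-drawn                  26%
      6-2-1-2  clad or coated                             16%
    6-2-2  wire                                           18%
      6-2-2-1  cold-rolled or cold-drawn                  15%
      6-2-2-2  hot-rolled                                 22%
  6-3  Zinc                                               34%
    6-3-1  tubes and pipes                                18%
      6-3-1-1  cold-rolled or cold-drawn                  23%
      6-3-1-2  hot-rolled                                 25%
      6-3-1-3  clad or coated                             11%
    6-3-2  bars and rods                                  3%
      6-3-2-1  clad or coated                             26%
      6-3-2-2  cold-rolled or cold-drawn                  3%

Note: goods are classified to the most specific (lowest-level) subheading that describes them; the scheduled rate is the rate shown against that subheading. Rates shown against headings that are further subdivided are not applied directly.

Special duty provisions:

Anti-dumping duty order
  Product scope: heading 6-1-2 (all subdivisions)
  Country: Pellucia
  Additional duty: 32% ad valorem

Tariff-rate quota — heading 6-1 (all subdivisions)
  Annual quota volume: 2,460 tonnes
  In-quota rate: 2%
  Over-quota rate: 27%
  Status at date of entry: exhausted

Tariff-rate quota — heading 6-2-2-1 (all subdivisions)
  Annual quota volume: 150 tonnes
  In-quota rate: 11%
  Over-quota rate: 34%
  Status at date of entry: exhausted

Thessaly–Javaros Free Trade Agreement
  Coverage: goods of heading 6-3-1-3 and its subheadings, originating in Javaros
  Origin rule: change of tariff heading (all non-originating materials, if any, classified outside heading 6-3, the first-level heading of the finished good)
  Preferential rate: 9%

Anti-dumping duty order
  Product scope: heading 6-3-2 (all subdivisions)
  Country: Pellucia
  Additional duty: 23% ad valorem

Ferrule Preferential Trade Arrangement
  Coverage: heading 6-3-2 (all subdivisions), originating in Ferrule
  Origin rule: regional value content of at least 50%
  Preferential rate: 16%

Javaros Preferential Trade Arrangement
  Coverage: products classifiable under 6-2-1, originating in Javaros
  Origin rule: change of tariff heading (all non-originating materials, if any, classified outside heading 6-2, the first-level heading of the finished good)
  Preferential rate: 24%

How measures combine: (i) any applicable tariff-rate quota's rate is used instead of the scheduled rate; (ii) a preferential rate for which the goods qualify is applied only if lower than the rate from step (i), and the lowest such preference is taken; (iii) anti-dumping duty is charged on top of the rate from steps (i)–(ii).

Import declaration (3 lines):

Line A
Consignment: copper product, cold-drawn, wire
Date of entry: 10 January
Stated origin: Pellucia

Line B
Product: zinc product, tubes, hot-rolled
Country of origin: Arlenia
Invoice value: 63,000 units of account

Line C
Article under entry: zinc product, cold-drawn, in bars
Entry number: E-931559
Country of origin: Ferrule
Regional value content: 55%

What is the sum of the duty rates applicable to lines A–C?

62%

Line A: copper → 6-2; wire → 6-2-2; cold-drawn → 6-2-2-1. Scheduled 15%. quota on 6-2-2-1 exhausted → over-quota 34%. → 34%.
Line B: zinc → 6-3; tubes → 6-3-1; hot-rolled → 6-3-1-2. Scheduled 25%. No special measure applies. → 25%.
Line C: zinc → 6-3; in bars → 6-3-2; cold-drawn → 6-3-2-2. Scheduled 3%. Ferrule agreement on 6-3-2: RVC ≥ 50% → 16% available; preference 16% not lower than 3% → no reduction. → 3%.
Sum: 34% + 25% + 3% = 62%.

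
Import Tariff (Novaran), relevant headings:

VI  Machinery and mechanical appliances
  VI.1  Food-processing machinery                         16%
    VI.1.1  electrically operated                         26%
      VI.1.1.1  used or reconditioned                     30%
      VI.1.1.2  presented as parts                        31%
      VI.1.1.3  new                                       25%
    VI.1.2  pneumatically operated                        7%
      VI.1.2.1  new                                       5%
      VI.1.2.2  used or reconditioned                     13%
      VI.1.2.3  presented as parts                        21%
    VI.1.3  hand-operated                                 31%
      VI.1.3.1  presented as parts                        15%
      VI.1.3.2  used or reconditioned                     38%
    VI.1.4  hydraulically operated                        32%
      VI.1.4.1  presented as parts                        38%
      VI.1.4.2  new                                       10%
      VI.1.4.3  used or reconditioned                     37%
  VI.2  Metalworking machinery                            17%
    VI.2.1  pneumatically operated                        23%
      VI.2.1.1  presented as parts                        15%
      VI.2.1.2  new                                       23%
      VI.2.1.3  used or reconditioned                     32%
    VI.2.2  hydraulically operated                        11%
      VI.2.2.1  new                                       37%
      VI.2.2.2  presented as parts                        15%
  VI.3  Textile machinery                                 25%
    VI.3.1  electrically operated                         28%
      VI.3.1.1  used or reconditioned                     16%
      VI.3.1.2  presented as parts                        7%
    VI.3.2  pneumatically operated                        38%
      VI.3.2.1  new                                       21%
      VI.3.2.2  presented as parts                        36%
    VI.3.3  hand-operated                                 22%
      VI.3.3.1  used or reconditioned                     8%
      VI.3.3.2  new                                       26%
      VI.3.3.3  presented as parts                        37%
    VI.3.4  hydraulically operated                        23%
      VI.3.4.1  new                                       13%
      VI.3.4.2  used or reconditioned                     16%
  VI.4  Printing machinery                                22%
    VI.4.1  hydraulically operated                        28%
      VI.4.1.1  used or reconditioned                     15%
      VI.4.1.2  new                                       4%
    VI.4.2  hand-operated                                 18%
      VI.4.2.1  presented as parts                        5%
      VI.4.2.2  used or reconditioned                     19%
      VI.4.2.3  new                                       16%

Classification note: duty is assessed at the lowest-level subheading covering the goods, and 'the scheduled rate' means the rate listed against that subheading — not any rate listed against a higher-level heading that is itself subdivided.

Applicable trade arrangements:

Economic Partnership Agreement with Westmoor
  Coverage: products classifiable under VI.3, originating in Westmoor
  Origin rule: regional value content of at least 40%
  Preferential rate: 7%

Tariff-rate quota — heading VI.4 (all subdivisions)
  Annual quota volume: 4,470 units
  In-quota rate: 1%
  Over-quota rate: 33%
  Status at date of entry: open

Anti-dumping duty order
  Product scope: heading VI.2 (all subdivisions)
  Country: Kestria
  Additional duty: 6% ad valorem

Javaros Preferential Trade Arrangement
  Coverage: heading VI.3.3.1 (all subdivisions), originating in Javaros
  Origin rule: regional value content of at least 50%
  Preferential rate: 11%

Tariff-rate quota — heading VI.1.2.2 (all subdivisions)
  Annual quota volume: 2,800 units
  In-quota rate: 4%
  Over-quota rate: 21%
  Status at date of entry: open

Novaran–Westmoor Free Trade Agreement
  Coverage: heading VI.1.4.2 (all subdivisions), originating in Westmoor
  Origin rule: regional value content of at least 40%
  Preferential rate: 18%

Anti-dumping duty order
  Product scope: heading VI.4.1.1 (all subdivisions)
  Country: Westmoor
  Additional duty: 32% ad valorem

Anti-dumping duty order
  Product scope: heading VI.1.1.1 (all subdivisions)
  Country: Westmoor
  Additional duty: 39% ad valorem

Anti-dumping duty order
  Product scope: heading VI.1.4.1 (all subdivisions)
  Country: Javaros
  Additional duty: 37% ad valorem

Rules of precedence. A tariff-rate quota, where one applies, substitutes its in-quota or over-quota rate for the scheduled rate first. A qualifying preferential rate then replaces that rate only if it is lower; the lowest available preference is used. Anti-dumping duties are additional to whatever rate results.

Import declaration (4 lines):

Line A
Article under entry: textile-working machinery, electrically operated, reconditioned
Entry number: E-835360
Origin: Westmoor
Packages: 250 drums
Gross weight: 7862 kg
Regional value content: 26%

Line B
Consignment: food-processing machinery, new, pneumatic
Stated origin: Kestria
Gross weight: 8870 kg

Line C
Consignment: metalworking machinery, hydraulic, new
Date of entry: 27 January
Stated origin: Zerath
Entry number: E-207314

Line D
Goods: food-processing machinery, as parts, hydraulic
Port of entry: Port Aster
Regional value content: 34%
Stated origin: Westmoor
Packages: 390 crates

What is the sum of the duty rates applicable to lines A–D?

Line A: textile-working → VI.3; electrically operated → VI.3.1; reconditioned → VI.3.1.1. Scheduled 16%. Westmoor agreement on VI.3: RVC < 40%; Westmoor agreement on VI.1.4.2: VI.3.1.1 not covered. → 16%.
Line B: food-processing → VI.1; pneumatic → VI.1.2; new → VI.1.2.1. Scheduled 5%. No special measure applies. → 5%.
Line C: metalworking → VI.2; hydraulic → VI.2.2; new → VI.2.2.1. Scheduled 37%. No special measure applies. → 37%.
Line D: food-processing → VI.1; hydraulic → VI.1.4; as parts → VI.1.4.1. Scheduled 38%. Westmoor agreement on VI.3: VI.1.4.1 not covered; Westmoor agreement on VI.1.4.2: VI.1.4.1 not covered. → 38%.
Sum: 16% + 5% + 37% + 38% = 96%.

96%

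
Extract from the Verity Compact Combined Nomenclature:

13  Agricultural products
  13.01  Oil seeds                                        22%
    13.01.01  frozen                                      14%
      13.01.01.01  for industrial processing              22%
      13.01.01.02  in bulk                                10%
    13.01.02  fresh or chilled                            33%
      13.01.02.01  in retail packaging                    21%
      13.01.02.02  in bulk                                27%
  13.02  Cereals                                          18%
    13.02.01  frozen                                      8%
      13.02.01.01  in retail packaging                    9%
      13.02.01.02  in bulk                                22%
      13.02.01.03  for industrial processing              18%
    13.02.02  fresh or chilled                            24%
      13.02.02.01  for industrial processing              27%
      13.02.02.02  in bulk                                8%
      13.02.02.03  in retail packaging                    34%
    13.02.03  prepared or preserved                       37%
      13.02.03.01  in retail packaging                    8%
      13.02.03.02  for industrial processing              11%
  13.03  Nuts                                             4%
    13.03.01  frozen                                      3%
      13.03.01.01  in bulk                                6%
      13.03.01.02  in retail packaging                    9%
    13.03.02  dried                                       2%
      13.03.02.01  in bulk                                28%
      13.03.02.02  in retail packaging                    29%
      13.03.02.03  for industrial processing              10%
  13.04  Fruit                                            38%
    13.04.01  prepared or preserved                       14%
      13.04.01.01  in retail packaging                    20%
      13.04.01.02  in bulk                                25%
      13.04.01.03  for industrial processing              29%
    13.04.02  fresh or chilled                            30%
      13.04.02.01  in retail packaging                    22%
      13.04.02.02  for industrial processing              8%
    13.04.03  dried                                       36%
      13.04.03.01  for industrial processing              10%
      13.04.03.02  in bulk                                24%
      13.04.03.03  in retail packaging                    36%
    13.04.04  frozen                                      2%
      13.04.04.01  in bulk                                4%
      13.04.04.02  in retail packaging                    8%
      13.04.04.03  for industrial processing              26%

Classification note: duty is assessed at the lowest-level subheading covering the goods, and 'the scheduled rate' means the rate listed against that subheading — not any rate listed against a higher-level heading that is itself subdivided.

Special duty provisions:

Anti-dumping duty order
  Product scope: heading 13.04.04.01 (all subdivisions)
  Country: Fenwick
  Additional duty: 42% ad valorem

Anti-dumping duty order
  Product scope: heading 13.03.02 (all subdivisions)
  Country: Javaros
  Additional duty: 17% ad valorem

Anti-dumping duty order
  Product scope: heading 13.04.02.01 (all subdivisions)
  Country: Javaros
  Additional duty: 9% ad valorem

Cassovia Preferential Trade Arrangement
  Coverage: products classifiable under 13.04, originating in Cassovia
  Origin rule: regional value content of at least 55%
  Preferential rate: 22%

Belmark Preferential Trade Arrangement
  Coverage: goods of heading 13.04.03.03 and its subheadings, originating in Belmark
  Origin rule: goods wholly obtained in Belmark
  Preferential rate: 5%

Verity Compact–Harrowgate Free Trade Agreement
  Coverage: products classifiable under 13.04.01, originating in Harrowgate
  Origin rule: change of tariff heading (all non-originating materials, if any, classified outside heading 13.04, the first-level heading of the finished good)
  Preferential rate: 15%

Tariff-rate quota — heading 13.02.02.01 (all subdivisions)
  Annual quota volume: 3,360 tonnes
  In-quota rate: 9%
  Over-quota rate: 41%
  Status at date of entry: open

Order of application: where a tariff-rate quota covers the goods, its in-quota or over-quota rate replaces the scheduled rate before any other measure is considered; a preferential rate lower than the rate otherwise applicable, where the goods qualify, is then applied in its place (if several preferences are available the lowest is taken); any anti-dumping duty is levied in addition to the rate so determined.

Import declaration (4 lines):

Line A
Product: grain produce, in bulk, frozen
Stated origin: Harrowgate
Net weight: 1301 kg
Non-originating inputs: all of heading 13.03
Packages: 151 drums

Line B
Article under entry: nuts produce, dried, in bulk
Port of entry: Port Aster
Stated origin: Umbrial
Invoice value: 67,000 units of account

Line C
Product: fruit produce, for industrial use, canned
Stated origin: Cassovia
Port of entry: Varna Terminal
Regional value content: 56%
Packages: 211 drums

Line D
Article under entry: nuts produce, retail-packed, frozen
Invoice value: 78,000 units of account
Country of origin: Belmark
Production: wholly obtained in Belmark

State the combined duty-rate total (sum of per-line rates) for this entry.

81%

Line A: grain → 13.02; frozen → 13.02.01; in bulk → 13.02.01.02. Scheduled 22%. Harrowgate agreement on 13.04.01: 13.02.01.02 not covered. → 22%.
Line B: nuts → 13.03; dried → 13.03.02; in bulk → 13.03.02.01. Scheduled 28%. No special measure applies. → 28%.
Line C: fruit → 13.04; canned → 13.04.01; for industrial use → 13.04.01.03. Scheduled 29%. Cassovia agreement on 13.04: RVC ≥ 55% → 22% available; preferential 22%. → 22%.
Line D: nuts → 13.03; frozen → 13.03.01; retail-packed → 13.03.01.02. Scheduled 9%. Belmark agreement on 13.04.03.03: 13.03.01.02 not covered. → 9%.
Sum: 22% + 28% + 22% + 9% = 81%.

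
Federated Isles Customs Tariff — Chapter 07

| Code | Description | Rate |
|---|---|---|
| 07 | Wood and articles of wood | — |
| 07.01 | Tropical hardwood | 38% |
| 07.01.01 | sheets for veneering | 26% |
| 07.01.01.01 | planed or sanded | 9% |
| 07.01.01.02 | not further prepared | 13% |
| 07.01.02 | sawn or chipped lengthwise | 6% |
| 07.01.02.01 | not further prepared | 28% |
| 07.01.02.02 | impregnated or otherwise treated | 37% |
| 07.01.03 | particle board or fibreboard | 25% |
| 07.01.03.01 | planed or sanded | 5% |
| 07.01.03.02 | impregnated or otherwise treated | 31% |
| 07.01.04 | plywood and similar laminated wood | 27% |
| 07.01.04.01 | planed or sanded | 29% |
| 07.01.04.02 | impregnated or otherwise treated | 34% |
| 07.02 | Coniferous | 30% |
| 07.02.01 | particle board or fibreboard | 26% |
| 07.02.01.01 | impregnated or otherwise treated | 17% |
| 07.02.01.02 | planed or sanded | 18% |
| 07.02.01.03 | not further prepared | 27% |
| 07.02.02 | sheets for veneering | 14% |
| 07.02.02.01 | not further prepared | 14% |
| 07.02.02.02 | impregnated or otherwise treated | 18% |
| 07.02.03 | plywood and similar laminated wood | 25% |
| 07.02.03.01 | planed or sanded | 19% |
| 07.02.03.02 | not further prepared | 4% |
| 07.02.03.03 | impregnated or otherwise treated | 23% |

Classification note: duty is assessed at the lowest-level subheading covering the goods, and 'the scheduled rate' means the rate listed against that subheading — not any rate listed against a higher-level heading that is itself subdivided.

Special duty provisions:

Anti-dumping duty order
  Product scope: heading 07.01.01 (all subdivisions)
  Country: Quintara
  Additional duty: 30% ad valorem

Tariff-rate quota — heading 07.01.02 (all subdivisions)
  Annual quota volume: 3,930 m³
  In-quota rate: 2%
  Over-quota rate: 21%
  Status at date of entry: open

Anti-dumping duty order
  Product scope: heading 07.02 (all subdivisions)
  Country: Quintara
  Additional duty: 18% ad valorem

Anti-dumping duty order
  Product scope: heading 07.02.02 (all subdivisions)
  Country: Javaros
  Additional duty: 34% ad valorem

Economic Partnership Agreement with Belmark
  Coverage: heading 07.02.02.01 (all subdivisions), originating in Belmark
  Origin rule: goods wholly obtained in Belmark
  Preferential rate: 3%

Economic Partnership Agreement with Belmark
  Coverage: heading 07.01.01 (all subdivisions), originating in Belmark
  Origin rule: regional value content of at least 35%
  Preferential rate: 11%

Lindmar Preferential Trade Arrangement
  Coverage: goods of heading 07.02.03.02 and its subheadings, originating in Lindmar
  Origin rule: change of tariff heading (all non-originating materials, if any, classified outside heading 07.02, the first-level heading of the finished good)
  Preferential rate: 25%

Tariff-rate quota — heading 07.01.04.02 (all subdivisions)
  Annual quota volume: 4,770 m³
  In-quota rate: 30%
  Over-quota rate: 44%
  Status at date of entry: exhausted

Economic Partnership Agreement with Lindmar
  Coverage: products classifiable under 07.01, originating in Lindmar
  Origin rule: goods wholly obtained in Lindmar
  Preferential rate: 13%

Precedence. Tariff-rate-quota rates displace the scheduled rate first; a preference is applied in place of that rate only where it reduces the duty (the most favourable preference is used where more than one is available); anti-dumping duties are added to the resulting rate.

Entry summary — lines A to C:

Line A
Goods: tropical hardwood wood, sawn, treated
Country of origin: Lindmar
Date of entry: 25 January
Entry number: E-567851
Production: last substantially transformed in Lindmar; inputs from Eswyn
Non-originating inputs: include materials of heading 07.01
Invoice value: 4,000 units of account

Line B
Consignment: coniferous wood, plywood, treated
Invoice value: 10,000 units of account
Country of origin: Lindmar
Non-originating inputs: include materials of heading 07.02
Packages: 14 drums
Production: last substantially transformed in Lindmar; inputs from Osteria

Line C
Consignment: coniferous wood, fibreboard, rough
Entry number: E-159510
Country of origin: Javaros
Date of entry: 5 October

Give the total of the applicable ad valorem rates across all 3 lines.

Line A: tropical hardwood → 07.01; sawn → 07.01.02; treated → 07.01.02.02. Scheduled 37%. quota on 07.01.02 open → in-quota 2%; Lindmar agreement on 07.02.03.02: 07.01.02.02 not covered; Lindmar agreement on 07.01: not wholly obtained. → 2%.
Line B: coniferous → 07.02; plywood → 07.02.03; treated → 07.02.03.03. Scheduled 23%. Lindmar agreement on 07.02.03.02: 07.02.03.03 not covered; Lindmar agreement on 07.01: 07.02.03.03 not covered. → 23%.
Line C: coniferous → 07.02; fibreboard → 07.02.01; rough → 07.02.01.03. Scheduled 27%. No special measure applies. → 27%.
Sum: 2% + 23% + 27% = 52%.

52%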